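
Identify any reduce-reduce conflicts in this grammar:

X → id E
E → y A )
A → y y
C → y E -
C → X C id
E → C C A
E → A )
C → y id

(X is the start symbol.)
Augment with X' → X and build the canonical LR(0) collection (I0 = CLOSURE({[X' → . X]}), then GOTO on every symbol after a dot until no new states appear). It has 22 states:
  I0: { [X → . id E], [X' → . X] }  — shift
  I1: { [X' → X .] }  — accept
  I2: { [A → . y y], [C → . X C id], [C → . y E -], [C → . y id], [E → . A )], [E → . C C A], [E → . y A )], [X → . id E], [X → id . E] }  — shift
  I3: { [E → A . )] }  — shift
  I4: { [C → . X C id], [C → . y E -], [C → . y id], [E → C . C A], [X → . id E] }  — shift
  I5: { [X → id E .] }  — reduce
  I6: { [C → . X C id], [C → . y E -], [C → . y id], [C → X . C id], [X → . id E] }  — shift
  I7: { [A → . y y], [A → y . y], [C → . X C id], [C → . y E -], [C → . y id], [C → y . E -], [C → y . id], [E → . A )], [E → . C C A], [E → . y A )], [E → y . A )], [X → . id E] }  — shift
  I8: { [E → A . )], [E → y A . )] }  — shift
  I9: { [C → y E . -] }  — shift
  I10: { [A → . y y], [C → . X C id], [C → . y E -], [C → . y id], [C → y id .], [E → . A )], [E → . C C A], [E → . y A )], [X → . id E], [X → id . E] }  — shift, reduce
  I11: { [A → . y y], [A → y . y], [A → y y .], [C → . X C id], [C → . y E -], [C → . y id], [C → y . E -], [C → y . id], [E → . A )], [E → . C C A], [E → . y A )], [E → y . A )], [X → . id E] }  — shift, reduce
  I12: { [C → y E - .] }  — reduce
  I13: { [E → A ) .], [E → y A ) .] }  — 2 reduces
  I14: { [C → X C . id] }  — shift
  I15: { [A → . y y], [C → . X C id], [C → . y E -], [C → . y id], [C → y . E -], [C → y . id], [E → . A )], [E → . C C A], [E → . y A )], [X → . id E] }  — shift
  I16: { [C → X C id .] }  — reduce
  I17: { [A → . y y], [E → C C . A] }  — shift
  I18: { [E → C C A .] }  — reduce
  I19: { [A → y . y] }  — shift
  I20: { [A → y y .] }  — reduce
  I21: { [E → A ) .] }  — reduce

I13 contains complete items [E → A ) .], [E → y A ) .] — reduce-reduce conflict.

Answer: Yes — I13: [E → A ) .] vs [E → y A ) .]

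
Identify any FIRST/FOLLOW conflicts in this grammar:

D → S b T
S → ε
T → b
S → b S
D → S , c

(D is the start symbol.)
A FIRST/FOLLOW conflict occurs when a non-terminal N has a nullable alternative N → β (β ⇒* ε) and another alternative N → α with FIRST(α) ∩ FOLLOW(N) ≠ ∅: on such a lookahead the parser cannot decide between expanding α and letting N vanish via β.

Nullable non-terminals: S.

S: nullable alternative(s) S → ε; FOLLOW(S) = { ',', 'b' }
  S → ε: FIRST \ {ε} = { } — this is the only nullable alternative, skip
  S → b S: FIRST \ {ε} = { 'b' } — overlaps FOLLOW(S) on { 'b' }: CONFLICT

D, T have no nullable alternative, so no FIRST/FOLLOW check is needed there.

So the grammar has 1 FIRST/FOLLOW conflict (marked CONFLICT above).

Answer: Yes. S → b S with FOLLOW(S) on { 'b' }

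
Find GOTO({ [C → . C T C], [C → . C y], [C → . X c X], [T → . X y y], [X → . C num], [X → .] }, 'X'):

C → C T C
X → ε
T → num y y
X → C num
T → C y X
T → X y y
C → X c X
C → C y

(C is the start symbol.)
{ [C → X . c X], [T → X . y y] }

GOTO(I, 'X') = CLOSURE({ [A → αX.β] : [A → α.Xβ] ∈ I, X = 'X' })

Items with dot before 'X', with the dot advanced:
  [C → . X c X] → [C → X . c X]
  [T → . X y y] → [T → X . y y]
Closure adds nothing (no advanced item has the dot before a non-terminal).

GOTO = { [C → X . c X], [T → X . y y] }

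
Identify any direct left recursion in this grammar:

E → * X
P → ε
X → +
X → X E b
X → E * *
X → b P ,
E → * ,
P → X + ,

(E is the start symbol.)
Yes, X is left-recursive

Direct left recursion occurs when N → N α for some non-terminal N (the right-hand side begins with the left-hand side itself).

E → * X: starts with '*'
P → ε: starts with ε
X → +: starts with '+'
X → X E b: LEFT RECURSIVE (starts with X)
X → E * *: starts with E
X → b P ,: starts with b
E → * ,: starts with '*'
P → X + ,: starts with X

The grammar has direct left recursion on: X.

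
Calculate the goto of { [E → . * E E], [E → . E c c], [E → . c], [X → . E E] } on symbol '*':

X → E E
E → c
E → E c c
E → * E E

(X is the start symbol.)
{ [E → * . E E], [E → . * E E], [E → . E c c], [E → . c] }

GOTO(I, '*') = CLOSURE({ [A → αX.β] : [A → α.Xβ] ∈ I, X = '*' })

Items with dot before '*', with the dot advanced:
  [E → . * E E] → [E → * . E E]
Closure of the advanced items:
  [E → * . E E] has the dot before E: add [E → . c], [E → . E c c], [E → . * E E]

GOTO = { [E → * . E E], [E → . * E E], [E → . E c c], [E → . c] }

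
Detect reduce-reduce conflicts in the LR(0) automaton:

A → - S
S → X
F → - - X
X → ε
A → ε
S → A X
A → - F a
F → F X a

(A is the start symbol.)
Yes — I1: [A → .] vs [X → .]; I3: [A → .] vs [X → .]; I12: [A → .] vs [X → .]; I13: [F → - - X .] vs [S → X .]

A reduce-reduce conflict occurs when an LR(0) state has two complete items [A → α .] and [B → β .] — both call for a reduction, and with no lookahead the parser cannot choose between them.

Augment with A' → A and build the canonical LR(0) collection (I0 = CLOSURE({[A' → . A]}), then GOTO on every symbol after a dot until no new states appear). It has 14 states:
  I0: { [A → . - F a], [A → . - S], [A → .], [A' → . A] }  — shift, reduce
  I1: { [A → - . F a], [A → - . S], [A → . - F a], [A → . - S], [A → .], [F → . - - X], [F → . F X a], [S → . A X], [S → . X], [X → .] }  — shift, 2 reduces
  I2: { [A' → A .] }  — accept
  I3: { [A → - . F a], [A → - . S], [A → . - F a], [A → . - S], [A → .], [F → - . - X], [F → . - - X], [F → . F X a], [S → . A X], [S → . X], [X → .] }  — shift, 2 reduces
  I4: { [S → A . X], [X → .] }  — reduce
  I5: { [A → - F . a], [F → F . X a], [X → .] }  — shift, reduce
  I6: { [A → - S .] }  — reduce
  I7: { [S → X .] }  — reduce
  I8: { [F → F X . a] }  — shift
  I9: { [A → - F a .] }  — reduce
  I10: { [F → F X a .] }  — reduce
  I11: { [S → A X .] }  — reduce
  I12: { [A → - . F a], [A → - . S], [A → . - F a], [A → . - S], [A → .], [F → - - . X], [F → - . - X], [F → . - - X], [F → . F X a], [S → . A X], [S → . X], [X → .] }  — shift, 2 reduces
  I13: { [F → - - X .], [S → X .] }  — 2 reduces

I1 contains complete items [A → .], [X → .] — reduce-reduce conflict.
I3 contains complete items [A → .], [X → .] — reduce-reduce conflict.
I12 contains complete items [A → .], [X → .] — reduce-reduce conflict.
I13 contains complete items [F → - - X .], [S → X .] — reduce-reduce conflict.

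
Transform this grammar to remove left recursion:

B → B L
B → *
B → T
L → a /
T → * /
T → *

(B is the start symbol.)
B is directly left-recursive. The standard transformation for
  A → A α₁ | ... | A α_m | β₁ | ... | β_n
is
  A  → β₁ A' | ... | β_n A'
  A' → α₁ A' | ... | α_m A' | ε

B → * becomes B → * B'
B → T becomes B → T B'
B → B L becomes B' → L B'
Add B' → ε

Productions for other non-terminals are unchanged:
  L → a /
  T → * /
  T → *

Resulting grammar:
B → * B'
B → T B'
B' → L B'
B' → ε
L → a /
T → * /
T → *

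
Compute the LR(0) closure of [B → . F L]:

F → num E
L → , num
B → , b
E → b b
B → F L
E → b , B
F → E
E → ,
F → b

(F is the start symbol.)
To compute CLOSURE, for each item [A → α.Bβ] where B is a non-terminal, add [B → .γ] for all productions B → γ; repeat for the newly added items until nothing changes.

Start with: [B → . F L]
  [B → . F L] has the dot before F: add [F → . num E], [F → . E], [F → . b]
  [F → . E] has the dot before E: add [E → . b b], [E → . b , B], [E → . ,]
No further items can be added.

CLOSURE = { [B → . F L], [E → . ,], [E → . b , B], [E → . b b], [F → . E], [F → . b], [F → . num E] }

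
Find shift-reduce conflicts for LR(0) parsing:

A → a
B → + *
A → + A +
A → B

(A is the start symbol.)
No shift-reduce conflicts

A shift-reduce conflict occurs when an LR(0) state has both:
  - a complete (reduce) item [A → α .] (dot at the end), and
  - a shift item [B → β . c γ] (dot before a terminal).

Augment with A' → A and build the canonical LR(0) collection (I0 = CLOSURE({[A' → . A]}), then GOTO on every symbol after a dot until no new states appear). It has 8 states:
  I0: { [A → . + A +], [A → . B], [A → . a], [A' → . A], [B → . + *] }  — shift
  I1: { [A → + . A +], [A → . + A +], [A → . B], [A → . a], [B → + . *], [B → . + *] }  — shift
  I2: { [A' → A .] }  — accept
  I3: { [A → B .] }  — reduce
  I4: { [A → a .] }  — reduce
  I5: { [B → + * .] }  — reduce
  I6: { [A → + A . +] }  — shift
  I7: { [A → + A + .] }  — reduce

No state contains both a complete item and a shift item.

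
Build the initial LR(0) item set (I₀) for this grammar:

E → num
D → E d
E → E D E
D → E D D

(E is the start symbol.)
{ [E → . E D E], [E → . num], [E' → . E] }

First, augment the grammar with E' → E
I₀ = CLOSURE({ [E' → . E] }):
  [E' → . E] has the dot before E: add [E → . num], [E → . E D E]
No further items can be added.

I₀ = { [E → . E D E], [E → . num], [E' → . E] }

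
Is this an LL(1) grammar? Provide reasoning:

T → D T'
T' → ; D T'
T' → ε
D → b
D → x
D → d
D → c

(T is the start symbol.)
Yes, the grammar is LL(1).

Relevant sets:
  FOLLOW(T') = { $ }

For T':
  PREDICT(T' → ';' D T') = { ';' }
  PREDICT(T' → ε) = { $ }
For D:
  PREDICT(D → b) = { 'b' }
  PREDICT(D → x) = { 'x' }
  PREDICT(D → d) = { 'd' }
  PREDICT(D → c) = { 'c' }
T has a single production, so nothing to check there.

All predict sets are disjoint. The grammar IS LL(1).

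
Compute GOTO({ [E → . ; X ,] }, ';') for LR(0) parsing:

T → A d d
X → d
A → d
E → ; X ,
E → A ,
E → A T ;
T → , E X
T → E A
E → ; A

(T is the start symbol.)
{ [E → ; . X ,], [X → . d] }

GOTO(I, ';') = CLOSURE({ [A → αX.β] : [A → α.Xβ] ∈ I, X = ';' })

Items with dot before ';', with the dot advanced:
  [E → . ; X ,] → [E → ; . X ,]
Closure of the advanced items:
  [E → ; . X ,] has the dot before X: add [X → . d]

GOTO = { [E → ; . X ,], [X → . d] }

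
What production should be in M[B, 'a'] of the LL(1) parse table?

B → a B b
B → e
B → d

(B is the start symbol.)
To find M[B, 'a'], we find productions for B where 'a' is in the predict set (PREDICT(N → α) = (FIRST(α) \ {ε}) ∪ (FOLLOW(N) if α ⇒* ε)).

B → a B b: PREDICT = { 'a' }
  'a' is in predict set, so this production goes in M[B, 'a']
B → e: PREDICT = { 'e' }
B → d: PREDICT = { 'd' }

M[B, 'a'] = B → a B b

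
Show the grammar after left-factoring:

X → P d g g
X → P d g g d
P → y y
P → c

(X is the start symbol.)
X → P d g g X'
X' → ε
X' → d
P → y y
P → c

Left-factoring transforms A → αβ₁ | αβ₂ into A → αA' and A' → β₁ | β₂
(α is the longest common prefix among the alternatives). Repeat until
no nonterminal has two alternatives with a common prefix.

Round 1: X has alternatives sharing prefix 'P d g g'. Introduce X': X → P d g g X'
  Add: X' → ε
  Add: X' → d

No remaining common prefixes — done.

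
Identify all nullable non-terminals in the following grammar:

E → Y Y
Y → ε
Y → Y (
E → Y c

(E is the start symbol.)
A non-terminal is nullable if it can derive ε (the empty string): either it has an ε-production, or it has a production whose right-hand side consists entirely of nullable non-terminals.

ε-productions: Y → ε
So Y is immediately nullable.
E → Y Y: every symbol on the right is nullable, so E is nullable too.
Every non-terminal is now nullable.
Nullable = { 'E', 'Y' }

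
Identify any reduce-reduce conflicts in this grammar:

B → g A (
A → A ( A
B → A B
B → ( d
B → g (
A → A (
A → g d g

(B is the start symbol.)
Yes — I10: [A → A ( .] vs [B → g A ( .]

A reduce-reduce conflict occurs when an LR(0) state has two complete items [A → α .] and [B → β .] — both call for a reduction, and with no lookahead the parser cannot choose between them.

Augment with B' → B and build the canonical LR(0) collection (I0 = CLOSURE({[B' → . B]}), then GOTO on every symbol after a dot until no new states appear). It has 16 states:
  I0: { [A → . A ( A], [A → . A (], [A → . g d g], [B → . ( d], [B → . A B], [B → . g (], [B → . g A (], [B' → . B] }  — shift
  I1: { [B → ( . d] }  — shift
  I2: { [A → . A ( A], [A → . A (], [A → . g d g], [A → A . ( A], [A → A . (], [B → . ( d], [B → . A B], [B → . g (], [B → . g A (], [B → A . B] }  — shift
  I3: { [B' → B .] }  — accept
  I4: { [A → . A ( A], [A → . A (], [A → . g d g], [A → g . d g], [B → g . (], [B → g . A (] }  — shift
  I5: { [B → g ( .] }  — reduce
  I6: { [A → A . ( A], [A → A . (], [B → g A . (] }  — shift
  I7: { [A → g d . g] }  — shift
  I8: { [A → g . d g] }  — shift
  I9: { [A → g d g .] }  — reduce
  I10: { [A → . A ( A], [A → . A (], [A → . g d g], [A → A ( . A], [A → A ( .], [B → g A ( .] }  — shift, 2 reduces
  I11: { [A → A ( A .], [A → A . ( A], [A → A . (] }  — shift, reduce
  I12: { [A → . A ( A], [A → . A (], [A → . g d g], [A → A ( . A], [A → A ( .] }  — shift, reduce
  I13: { [A → . A ( A], [A → . A (], [A → . g d g], [A → A ( . A], [A → A ( .], [B → ( . d] }  — shift, reduce
  I14: { [B → A B .] }  — reduce
  I15: { [B → ( d .] }  — reduce

I10 contains complete items [A → A ( .], [B → g A ( .] — reduce-reduce conflict.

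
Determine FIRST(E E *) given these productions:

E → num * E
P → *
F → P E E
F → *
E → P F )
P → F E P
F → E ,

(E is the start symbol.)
{ '*', 'num' }

FIRST sets of the non-terminals involved (from the grammar, by fixed-point iteration):
  FIRST(E) = { '*', 'num' }

To compute FIRST(E E *), process the symbols left to right:
Symbol E is a non-terminal. Add FIRST(E) \ {ε} = { '*', 'num' }
E is not nullable (ε ∉ FIRST(E)), so stop here.
FIRST(E E *) = { '*', 'num' }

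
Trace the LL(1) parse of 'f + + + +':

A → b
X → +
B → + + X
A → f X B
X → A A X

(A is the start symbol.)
LL(1) parsing maintains a stack (initially the start symbol over $) and the input. At each step: if the stack top is a terminal, match it against the current input token; if it is a non-terminal N, replace it with the RHS of M[N, lookahead] (the unique production whose predict set contains the lookahead).

Stack is shown with the top on the left.

Stack    Input        Action
----------------------------
A $      f + + + + $  output A → f X B
f X B $  f + + + + $  match 'f'
X B $    + + + + $    output X → +
+ B $    + + + + $    match '+'
B $      + + + $      output B → + + X
+ + X $  + + + $      match '+'
+ X $    + + $        match '+'
X $      + $          output X → +
+ $      + $          match '+'
$        $            accept

The string is accepted.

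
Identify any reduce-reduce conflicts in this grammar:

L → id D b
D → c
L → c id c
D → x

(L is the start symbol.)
No reduce-reduce conflicts

A reduce-reduce conflict occurs when an LR(0) state has two complete items [A → α .] and [B → β .] — both call for a reduction, and with no lookahead the parser cannot choose between them.

Augment with L' → L and build the canonical LR(0) collection (I0 = CLOSURE({[L' → . L]}), then GOTO on every symbol after a dot until no new states appear). It has 10 states:
  I0: { [L → . c id c], [L → . id D b], [L' → . L] }  — shift
  I1: { [L' → L .] }  — accept
  I2: { [L → c . id c] }  — shift
  I3: { [D → . c], [D → . x], [L → id . D b] }  — shift
  I4: { [L → id D . b] }  — shift
  I5: { [D → c .] }  — reduce
  I6: { [D → x .] }  — reduce
  I7: { [L → id D b .] }  — reduce
  I8: { [L → c id . c] }  — shift
  I9: { [L → c id c .] }  — reduce

No state contains more than one complete item.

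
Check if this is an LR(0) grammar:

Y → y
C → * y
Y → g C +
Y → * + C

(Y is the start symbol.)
A grammar is LR(0) if no state in the canonical LR(0) collection has:
  - both a shift item (dot before a terminal) and a complete item (shift-reduce conflict), or
  - two or more complete items (reduce-reduce conflict; the accept item [Y' → Y .] counts as a complete item here).

Augment with Y' → Y and build the canonical LR(0) collection (I0 = CLOSURE({[Y' → . Y]}), then GOTO on every symbol after a dot until no new states appear). It has 11 states:
  I0: { [Y → . * + C], [Y → . g C +], [Y → . y], [Y' → . Y] }  — shift
  I1: { [Y → * . + C] }  — shift
  I2: { [Y' → Y .] }  — accept
  I3: { [C → . * y], [Y → g . C +] }  — shift
  I4: { [Y → y .] }  — reduce
  I5: { [C → * . y] }  — shift
  I6: { [Y → g C . +] }  — shift
  I7: { [Y → g C + .] }  — reduce
  I8: { [C → * y .] }  — reduce
  I9: { [C → . * y], [Y → * + . C] }  — shift
  I10: { [Y → * + C .] }  — reduce

Every state is either a pure shift/goto state or contains exactly one complete item and nothing to shift — no conflicts. The grammar is LR(0).

Answer: Yes, the grammar is LR(0)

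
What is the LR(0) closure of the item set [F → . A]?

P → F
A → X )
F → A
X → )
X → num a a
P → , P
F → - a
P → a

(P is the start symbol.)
{ [A → . X )], [F → . A], [X → . )], [X → . num a a] }

Start with: [F → . A]
  [F → . A] has the dot before A: add [A → . X )]
  [A → . X )] has the dot before X: add [X → . )], [X → . num a a]
No further items can be added.

CLOSURE = { [A → . X )], [F → . A], [X → . )], [X → . num a a] }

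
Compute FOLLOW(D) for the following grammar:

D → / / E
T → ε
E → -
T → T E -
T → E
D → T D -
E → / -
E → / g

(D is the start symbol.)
To compute FOLLOW(D), find every occurrence of D on a right-hand side N → α D β: add FIRST(β) \ {ε}, and if β is empty or nullable also add FOLLOW(N). Iterate to a fixed point.

D is the start symbol, so $ ∈ FOLLOW(D).
In D → T D -: D is followed by '-', add FIRST('-') \ {ε} = { '-' }

Taking the union: FOLLOW(D) = { $, '-' }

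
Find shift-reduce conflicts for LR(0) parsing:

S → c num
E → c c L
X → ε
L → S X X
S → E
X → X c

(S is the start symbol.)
Augment with S' → S and build the canonical LR(0) collection (I0 = CLOSURE({[S' → . S]}), then GOTO on every symbol after a dot until no new states appear). It has 11 states:
  I0: { [E → . c c L], [S → . E], [S → . c num], [S' → . S] }  — shift
  I1: { [S → E .] }  — reduce
  I2: { [S' → S .] }  — accept
  I3: { [E → c . c L], [S → c . num] }  — shift
  I4: { [E → . c c L], [E → c c . L], [L → . S X X], [S → . E], [S → . c num] }  — shift
  I5: { [S → c num .] }  — reduce
  I6: { [E → c c L .] }  — reduce
  I7: { [L → S . X X], [X → . X c], [X → .] }  — reduce
  I8: { [L → S X . X], [X → . X c], [X → .], [X → X . c] }  — shift, reduce
  I9: { [L → S X X .], [X → X . c] }  — shift, reduce
  I10: { [X → X c .] }  — reduce

I8 contains reduce item [X → .] and shift item [X → X . c] — shift-reduce conflict.
I9 contains reduce item [L → S X X .] and shift item [X → X . c] — shift-reduce conflict.

Answer: Yes — I8: [X → .] vs [X → X . c]; I9: [L → S X X .] vs [X → X . c]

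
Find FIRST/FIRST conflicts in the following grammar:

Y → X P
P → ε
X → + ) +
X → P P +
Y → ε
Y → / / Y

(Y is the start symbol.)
Yes. X → '+' ')' '+' / X → P P '+' on { '+' }

FIRST sets of the non-terminals at (or reachable through a nullable prefix from) the front of some alternative:
  FIRST(X) = { '+' }
  FIRST(P) = { ε }

Productions for Y:
  Y → X P: FIRST = { '+' }
  Y → ε: FIRST = { ε }
  Y → / / Y: FIRST = { '/' }
Productions for X:
  X → + ) +: FIRST = { '+' }
  X → P P +: FIRST = { '+' }
P has only one production, so no FIRST/FIRST conflict is possible there.

Conflict for X: X → + ) + and X → P P +
  Overlap: { '+' }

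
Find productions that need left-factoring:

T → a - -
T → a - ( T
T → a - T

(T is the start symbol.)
Yes, T has productions with common prefix 'a -'

Left-factoring is needed when two productions for the same non-terminal
share a common prefix on the right-hand side.

Productions for T:
  T → a - -
  T → a - ( T
  T → a - T

Found common prefix 'a -' in productions for T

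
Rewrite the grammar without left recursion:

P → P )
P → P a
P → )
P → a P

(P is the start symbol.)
P → ) P'
P → a P P'
P' → ) P'
P' → a P'
P' → ε

P is directly left-recursive. The standard transformation for
  A → A α₁ | ... | A α_m | β₁ | ... | β_n
is
  A  → β₁ A' | ... | β_n A'
  A' → α₁ A' | ... | α_m A' | ε

P → ) becomes P → ) P'
P → a P becomes P → a P P'
P → P ) becomes P' → ) P'
P → P a becomes P' → a P'
Add P' → ε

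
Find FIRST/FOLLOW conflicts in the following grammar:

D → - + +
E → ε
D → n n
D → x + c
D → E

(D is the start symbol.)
Nullable non-terminals: D, E.
FIRST sets used below: FIRST(E) = { ε }

D: nullable alternative(s) D → E; FOLLOW(D) = { $ }
  D → - + +: FIRST \ {ε} = { '-' } — disjoint from FOLLOW(D)
  D → n n: FIRST \ {ε} = { 'n' } — disjoint from FOLLOW(D)
  D → x + c: FIRST \ {ε} = { 'x' } — disjoint from FOLLOW(D)
  D → E: FIRST \ {ε} = { } — this is the only nullable alternative, skip
E has a nullable alternative but only one production, so nothing to check.

No FIRST/FOLLOW conflicts found.

Answer: No FIRST/FOLLOW conflicts.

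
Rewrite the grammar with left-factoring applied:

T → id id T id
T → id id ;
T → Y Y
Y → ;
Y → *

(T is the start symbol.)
Left-factoring transforms A → αβ₁ | αβ₂ into A → αA' and A' → β₁ | β₂
(α is the longest common prefix among the alternatives). Repeat until
no nonterminal has two alternatives with a common prefix.

Round 1: T has alternatives sharing prefix 'id id'. Introduce T': T → id id T'
  Add: T' → T id
  Add: T' → ;

No remaining common prefixes — done.

Resulting grammar:
T → id id T'
T' → T id
T' → ;
T → Y Y
Y → ;
Y → *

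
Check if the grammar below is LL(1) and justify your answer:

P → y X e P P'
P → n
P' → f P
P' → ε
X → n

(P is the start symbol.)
No. Predict set conflict for P': { 'f' }

Relevant sets:
  FOLLOW(P') = { $, 'f' }

For P:
  PREDICT(P → y X e P P') = { 'y' }
  PREDICT(P → n) = { 'n' }
For P':
  PREDICT(P' → f P) = { 'f' }
  PREDICT(P' → ε) = { $, 'f' }
X has a single production, so nothing to check there.

Conflict found: Predict set conflict for P': { 'f' }
The grammar is NOT LL(1).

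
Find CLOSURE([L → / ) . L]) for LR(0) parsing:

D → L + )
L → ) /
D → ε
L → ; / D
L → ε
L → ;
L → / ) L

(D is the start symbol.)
Start with: [L → / ) . L]
  [L → / ) . L] has the dot before L: add [L → . ) /], [L → . ; / D], [L → .], [L → . ;], [L → . / ) L]
No further items can be added.

CLOSURE = { [L → . ) /], [L → . / ) L], [L → . ; / D], [L → . ;], [L → .], [L → / ) . L] }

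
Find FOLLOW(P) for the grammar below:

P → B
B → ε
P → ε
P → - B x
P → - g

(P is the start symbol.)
To compute FOLLOW(P), find every occurrence of P on a right-hand side N → α P β: add FIRST(β) \ {ε}, and if β is empty or nullable also add FOLLOW(N). Iterate to a fixed point.

P is the start symbol, so $ ∈ FOLLOW(P).
P does not occur on any right-hand side.

Taking the union: FOLLOW(P) = { $ }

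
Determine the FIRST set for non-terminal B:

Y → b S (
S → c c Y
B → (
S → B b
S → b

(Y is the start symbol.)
{ '(' }

To compute FIRST(B), examine every production with B on the left-hand side, reading each right-hand side left to right until a non-nullable symbol is reached.

From B → (:
  - '(' is a terminal: add '(' and stop

Collecting: FIRST(B) = { '(' }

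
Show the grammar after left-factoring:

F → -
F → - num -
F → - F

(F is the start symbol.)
F → - F'
F' → ε
F' → num -
F' → F

Left-factoring transforms A → αβ₁ | αβ₂ into A → αA' and A' → β₁ | β₂
(α is the longest common prefix among the alternatives). Repeat until
no nonterminal has two alternatives with a common prefix.

Round 1: F has alternatives sharing prefix '-'. Introduce F': F → - F'
  Add: F' → ε
  Add: F' → num -
  Add: F' → F

No remaining common prefixes — done.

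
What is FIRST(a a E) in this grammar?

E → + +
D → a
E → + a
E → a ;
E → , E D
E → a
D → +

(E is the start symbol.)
{ 'a' }

To compute FIRST(a a E), process the symbols left to right:
Symbol a is a terminal. Add 'a' and stop.
FIRST(a a E) = { 'a' }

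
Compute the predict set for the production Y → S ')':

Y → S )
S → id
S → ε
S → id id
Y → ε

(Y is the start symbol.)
PREDICT(Y → S ')') = (FIRST(RHS) \ {ε}) ∪ (FOLLOW(Y) if ε ∈ FIRST(RHS), i.e. RHS ⇒* ε)
FIRST(S) = { 'id', ε }
FIRST(S ')') = { ')', 'id' }
ε ∉ FIRST(S ')'), so FOLLOW(Y) is not added.
PREDICT(Y → S ')') = { ')', 'id' }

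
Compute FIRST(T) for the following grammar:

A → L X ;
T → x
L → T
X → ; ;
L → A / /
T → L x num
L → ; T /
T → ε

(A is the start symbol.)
{ ';', 'x', ε }

To compute FIRST(T), examine every production with T on the left-hand side, reading each right-hand side left to right until a non-nullable symbol is reached.

FIRST sets of the other non-terminals involved (by the same procedure, iterated to a fixed point):
  FIRST(L) = { ';', 'x', ε }

From T → x:
  - x is a terminal: add 'x' and stop
From T → L x num:
  - L is a non-terminal: add FIRST(L) \ {ε} = { ';', 'x' }
    L is nullable, so continue to the next symbol
  - x is a terminal: add 'x' and stop
From T → ε:
  - ε-production, so ε ∈ FIRST(T)

Collecting: FIRST(T) = { ';', 'x', ε }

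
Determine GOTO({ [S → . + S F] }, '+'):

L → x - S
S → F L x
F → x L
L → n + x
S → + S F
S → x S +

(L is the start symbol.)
{ [F → . x L], [S → + . S F], [S → . + S F], [S → . F L x], [S → . x S +] }

GOTO(I, '+') = CLOSURE({ [A → αX.β] : [A → α.Xβ] ∈ I, X = '+' })

Items with dot before '+', with the dot advanced:
  [S → . + S F] → [S → + . S F]
Closure of the advanced items:
  [S → + . S F] has the dot before S: add [S → . F L x], [S → . + S F], [S → . x S +]
  [S → . F L x] has the dot before F: add [F → . x L]

GOTO = { [F → . x L], [S → + . S F], [S → . + S F], [S → . F L x], [S → . x S +] }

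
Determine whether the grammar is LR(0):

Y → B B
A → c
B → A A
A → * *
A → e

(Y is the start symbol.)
A grammar is LR(0) if no state in the canonical LR(0) collection has:
  - both a shift item (dot before a terminal) and a complete item (shift-reduce conflict), or
  - two or more complete items (reduce-reduce conflict; the accept item [Y' → Y .] counts as a complete item here).

Augment with Y' → Y and build the canonical LR(0) collection (I0 = CLOSURE({[Y' → . Y]}), then GOTO on every symbol after a dot until no new states appear). It has 10 states:
  I0: { [A → . * *], [A → . c], [A → . e], [B → . A A], [Y → . B B], [Y' → . Y] }  — shift
  I1: { [A → * . *] }  — shift
  I2: { [A → . * *], [A → . c], [A → . e], [B → A . A] }  — shift
  I3: { [A → . * *], [A → . c], [A → . e], [B → . A A], [Y → B . B] }  — shift
  I4: { [Y' → Y .] }  — accept
  I5: { [A → c .] }  — reduce
  I6: { [A → e .] }  — reduce
  I7: { [Y → B B .] }  — reduce
  I8: { [B → A A .] }  — reduce
  I9: { [A → * * .] }  — reduce

Every state is either a pure shift/goto state or contains exactly one complete item and nothing to shift — no conflicts. The grammar is LR(0).

Answer: Yes, the grammar is LR(0)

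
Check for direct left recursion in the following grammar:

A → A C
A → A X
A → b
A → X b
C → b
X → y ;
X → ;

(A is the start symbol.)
Yes, A is left-recursive

Direct left recursion occurs when N → N α for some non-terminal N (the right-hand side begins with the left-hand side itself).

A → A C: LEFT RECURSIVE (starts with A)
A → A X: LEFT RECURSIVE (starts with A)
A → b: starts with b
A → X b: starts with X
C → b: starts with b
X → y ;: starts with y
X → ;: starts with ';'

The grammar has direct left recursion on: A.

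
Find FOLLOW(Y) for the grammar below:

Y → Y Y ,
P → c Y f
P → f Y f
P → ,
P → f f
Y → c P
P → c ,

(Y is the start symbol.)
{ $, ',', 'c', 'f' }

To compute FOLLOW(Y), find every occurrence of Y on a right-hand side N → α Y β: add FIRST(β) \ {ε}, and if β is empty or nullable also add FOLLOW(N). Iterate to a fixed point.

Y is the start symbol, so $ ∈ FOLLOW(Y).
In Y → Y Y ,: Y is followed by Y ',', add FIRST(Y ',') \ {ε} = { 'c' }
In Y → Y Y ,: Y is followed by ',', add FIRST(',') \ {ε} = { ',' }
In P → c Y f: Y is followed by f, add FIRST(f) \ {ε} = { 'f' }
In P → f Y f: Y is followed by f, add FIRST(f) \ {ε} = { 'f' }

Taking the union: FOLLOW(Y) = { $, ',', 'c', 'f' }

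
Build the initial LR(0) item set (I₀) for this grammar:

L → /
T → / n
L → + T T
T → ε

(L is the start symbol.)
{ [L → . + T T], [L → . /], [L' → . L] }

First, augment the grammar with L' → L
I₀ = CLOSURE({ [L' → . L] }):
  [L' → . L] has the dot before L: add [L → . /], [L → . + T T]
No further items can be added.

I₀ = { [L → . + T T], [L → . /], [L' → . L] }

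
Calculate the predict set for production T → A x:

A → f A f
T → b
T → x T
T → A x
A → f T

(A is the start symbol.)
{ 'f' }

PREDICT(T → A x) = (FIRST(RHS) \ {ε}) ∪ (FOLLOW(T) if ε ∈ FIRST(RHS), i.e. RHS ⇒* ε)
FIRST(A) = { 'f' }
FIRST(A x) = { 'f' }
ε ∉ FIRST(A x), so FOLLOW(T) is not added.
PREDICT(T → A x) = { 'f' }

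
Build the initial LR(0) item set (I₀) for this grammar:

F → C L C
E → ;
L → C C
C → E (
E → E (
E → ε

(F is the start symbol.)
{ [C → . E (], [E → . ;], [E → . E (], [E → .], [F → . C L C], [F' → . F] }

First, augment the grammar with F' → F
I₀ = CLOSURE({ [F' → . F] }):
  [F' → . F] has the dot before F: add [F → . C L C]
  [F → . C L C] has the dot before C: add [C → . E (]
  [C → . E (] has the dot before E: add [E → . ;], [E → . E (], [E → .]
No further items can be added.

I₀ = { [C → . E (], [E → . ;], [E → . E (], [E → .], [F → . C L C], [F' → . F] }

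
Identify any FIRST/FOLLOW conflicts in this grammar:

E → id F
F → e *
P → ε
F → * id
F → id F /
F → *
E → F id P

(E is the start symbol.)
A FIRST/FOLLOW conflict occurs when a non-terminal N has a nullable alternative N → β (β ⇒* ε) and another alternative N → α with FIRST(α) ∩ FOLLOW(N) ≠ ∅: on such a lookahead the parser cannot decide between expanding α and letting N vanish via β.

Nullable non-terminals: P.
P has a nullable alternative but only one production, so nothing to check.

E, F have no nullable alternative, so no FIRST/FOLLOW check is needed there.

No FIRST/FOLLOW conflicts found.

Answer: No FIRST/FOLLOW conflicts.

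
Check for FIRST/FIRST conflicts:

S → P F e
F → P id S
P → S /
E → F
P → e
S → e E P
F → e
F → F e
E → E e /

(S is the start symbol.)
A FIRST/FIRST conflict occurs when two productions N → α and N → β for the same non-terminal have FIRST(α) ∩ FIRST(β) ≠ ∅ (with ε ∈ FIRST of a nullable right-hand side, so two nullable alternatives also conflict).

FIRST sets of the non-terminals at (or reachable through a nullable prefix from) the front of some alternative:
  FIRST(P) = { 'e' }
  FIRST(F) = { 'e' }
  FIRST(S) = { 'e' }
  FIRST(E) = { 'e' }

Productions for S:
  S → P F e: FIRST = { 'e' }
  S → e E P: FIRST = { 'e' }
Productions for F:
  F → P id S: FIRST = { 'e' }
  F → e: FIRST = { 'e' }
  F → F e: FIRST = { 'e' }
Productions for P:
  P → S /: FIRST = { 'e' }
  P → e: FIRST = { 'e' }
Productions for E:
  E → F: FIRST = { 'e' }
  E → E e /: FIRST = { 'e' }

Conflict for S: S → P F e and S → e E P
  Overlap: { 'e' }
Conflict for F: F → P id S and F → e
  Overlap: { 'e' }
Conflict for F: F → P id S and F → F e
  Overlap: { 'e' }
Conflict for F: F → e and F → F e
  Overlap: { 'e' }
Conflict for P: P → S / and P → e
  Overlap: { 'e' }
Conflict for E: E → F and E → E e /
  Overlap: { 'e' }

Answer: Yes. S → P F e / S → e E P on { 'e' }; F → P id S / F → e on { 'e' }; F → P id S / F → F e on { 'e' }; F → e / F → F e on { 'e' }; P → S '/' / P → e on { 'e' }; E → F / E → E e '/' on { 'e' }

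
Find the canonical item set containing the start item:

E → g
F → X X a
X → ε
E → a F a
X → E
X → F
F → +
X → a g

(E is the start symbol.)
{ [E → . a F a], [E → . g], [E' → . E] }

First, augment the grammar with E' → E
I₀ = CLOSURE({ [E' → . E] }):
  [E' → . E] has the dot before E: add [E → . g], [E → . a F a]
No further items can be added.

I₀ = { [E → . a F a], [E → . g], [E' → . E] }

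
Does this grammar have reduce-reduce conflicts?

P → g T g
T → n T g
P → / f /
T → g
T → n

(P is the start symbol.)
No reduce-reduce conflicts

Augment with P' → P and build the canonical LR(0) collection (I0 = CLOSURE({[P' → . P]}), then GOTO on every symbol after a dot until no new states appear). It has 12 states:
  I0: { [P → . / f /], [P → . g T g], [P' → . P] }  — shift
  I1: { [P → / . f /] }  — shift
  I2: { [P' → P .] }  — accept
  I3: { [P → g . T g], [T → . g], [T → . n T g], [T → . n] }  — shift
  I4: { [P → g T . g] }  — shift
  I5: { [T → g .] }  — reduce
  I6: { [T → . g], [T → . n T g], [T → . n], [T → n . T g], [T → n .] }  — shift, reduce
  I7: { [T → n T . g] }  — shift
  I8: { [T → n T g .] }  — reduce
  I9: { [P → g T g .] }  — reduce
  I10: { [P → / f . /] }  — shift
  I11: { [P → / f / .] }  — reduce

No state contains more than one complete item.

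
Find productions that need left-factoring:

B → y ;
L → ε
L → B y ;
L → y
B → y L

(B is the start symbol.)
Left-factoring is needed when two productions for the same non-terminal
share a common prefix on the right-hand side.

Productions for B:
  B → y ;
  B → y L
Productions for L:
  L → ε
  L → B y ;
  L → y

Found common prefix 'y' in productions for B

Answer: Yes, B has productions with common prefix 'y'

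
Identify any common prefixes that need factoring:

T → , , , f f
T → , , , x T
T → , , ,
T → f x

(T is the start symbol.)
Left-factoring is needed when two productions for the same non-terminal
share a common prefix on the right-hand side.

Productions for T:
  T → , , , f f
  T → , , , x T
  T → , , ,
  T → f x

Found common prefix ', , ,' in productions for T

Answer: Yes, T has productions with common prefix ', , ,'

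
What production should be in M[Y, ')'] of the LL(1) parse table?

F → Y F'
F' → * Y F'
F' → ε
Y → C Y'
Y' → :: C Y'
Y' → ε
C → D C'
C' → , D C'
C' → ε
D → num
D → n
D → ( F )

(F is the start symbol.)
To find M[Y, ')'], we find productions for Y where ')' is in the predict set (PREDICT(N → α) = (FIRST(α) \ {ε}) ∪ (FOLLOW(N) if α ⇒* ε)).

Relevant sets:
  FIRST(C) = { '(', 'n', 'num' }

Y → C Y': PREDICT = { '(', 'n', 'num' }

M[Y, ')'] is empty (no production applies)

Answer: Empty (error entry)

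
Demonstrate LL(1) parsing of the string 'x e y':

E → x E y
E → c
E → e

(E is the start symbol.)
Stack is shown with the top on the left.

Stack    Input    Action
------------------------
E $      x e y $  output E → x E y
x E y $  x e y $  match 'x'
E y $    e y $    output E → e
e y $    e y $    match 'e'
y $      y $      match 'y'
$        $        accept

The string is accepted.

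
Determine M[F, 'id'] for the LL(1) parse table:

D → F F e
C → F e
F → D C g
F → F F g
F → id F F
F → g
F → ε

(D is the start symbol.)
F → D C g, F → F F g, F → id F F, F → ε

To find M[F, 'id'], we find productions for F where 'id' is in the predict set (PREDICT(N → α) = (FIRST(α) \ {ε}) ∪ (FOLLOW(N) if α ⇒* ε)).

Relevant sets:
  FIRST(D) = { 'e', 'g', 'id' }
  FIRST(F) = { 'e', 'g', 'id', ε }
  FOLLOW(F) = { 'e', 'g', 'id' }

F → D C g: PREDICT = { 'e', 'g', 'id' }
  'id' is in predict set, so this production goes in M[F, 'id']
F → F F g: PREDICT = { 'e', 'g', 'id' }
  'id' is in predict set, so this production goes in M[F, 'id']
F → id F F: PREDICT = { 'id' }
  'id' is in predict set, so this production goes in M[F, 'id']
F → g: PREDICT = { 'g' }
F → ε: PREDICT = { 'e', 'g', 'id' }
  'id' is in predict set, so this production goes in M[F, 'id']

M[F, 'id'] = F → D C g, F → F F g, F → id F F, F → ε  (a multiply-defined cell — the grammar is not LL(1))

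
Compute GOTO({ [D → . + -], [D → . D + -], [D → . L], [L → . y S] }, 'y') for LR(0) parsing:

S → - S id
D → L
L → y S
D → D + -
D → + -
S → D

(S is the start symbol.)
{ [D → . + -], [D → . D + -], [D → . L], [L → . y S], [L → y . S], [S → . - S id], [S → . D] }

GOTO(I, 'y') = CLOSURE({ [A → αX.β] : [A → α.Xβ] ∈ I, X = 'y' })

Items with dot before 'y', with the dot advanced:
  [L → . y S] → [L → y . S]
Closure of the advanced items:
  [L → y . S] has the dot before S: add [S → . - S id], [S → . D]
  [S → . D] has the dot before D: add [D → . L], [D → . D + -], [D → . + -]
  [D → . L] has the dot before L: add [L → . y S]

GOTO = { [D → . + -], [D → . D + -], [D → . L], [L → . y S], [L → y . S], [S → . - S id], [S → . D] }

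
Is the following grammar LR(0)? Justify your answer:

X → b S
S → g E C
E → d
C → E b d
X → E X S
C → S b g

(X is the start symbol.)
A grammar is LR(0) if no state in the canonical LR(0) collection has:
  - both a shift item (dot before a terminal) and a complete item (shift-reduce conflict), or
  - two or more complete items (reduce-reduce conflict; the accept item [X' → X .] counts as a complete item here).

Augment with X' → X and build the canonical LR(0) collection (I0 = CLOSURE({[X' → . X]}), then GOTO on every symbol after a dot until no new states appear). It has 17 states:
  I0: { [E → . d], [X → . E X S], [X → . b S], [X' → . X] }  — shift
  I1: { [E → . d], [X → . E X S], [X → . b S], [X → E . X S] }  — shift
  I2: { [X' → X .] }  — accept
  I3: { [S → . g E C], [X → b . S] }  — shift
  I4: { [E → d .] }  — reduce
  I5: { [X → b S .] }  — reduce
  I6: { [E → . d], [S → g . E C] }  — shift
  I7: { [C → . E b d], [C → . S b g], [E → . d], [S → . g E C], [S → g E . C] }  — shift
  I8: { [S → g E C .] }  — reduce
  I9: { [C → E . b d] }  — shift
  I10: { [C → S . b g] }  — shift
  I11: { [C → S b . g] }  — shift
  I12: { [C → S b g .] }  — reduce
  I13: { [C → E b . d] }  — shift
  I14: { [C → E b d .] }  — reduce
  I15: { [S → . g E C], [X → E X . S] }  — shift
  I16: { [X → E X S .] }  — reduce

Every state is either a pure shift/goto state or contains exactly one complete item and nothing to shift — no conflicts. The grammar is LR(0).

Answer: Yes, the grammar is LR(0)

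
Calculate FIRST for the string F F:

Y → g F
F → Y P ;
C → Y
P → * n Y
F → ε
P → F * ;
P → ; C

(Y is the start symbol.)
FIRST sets of the non-terminals involved (from the grammar, by fixed-point iteration):
  FIRST(F) = { 'g', ε }

To compute FIRST(F F), process the symbols left to right:
Symbol F is a non-terminal. Add FIRST(F) \ {ε} = { 'g' }
F is nullable (ε ∈ FIRST(F)), continue to the next symbol.
Symbol F is a non-terminal. Add FIRST(F) \ {ε} = { 'g' }
F is nullable (ε ∈ FIRST(F)), continue to the next symbol.
All symbols are nullable, so ε is in the result.
FIRST(F F) = { 'g', ε }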